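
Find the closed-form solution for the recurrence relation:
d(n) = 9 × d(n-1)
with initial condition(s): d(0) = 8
Recurrence: d(n) = 9 × d(n-1), initial: d(0) = 8.
Each term is 9 times the previous, so this is geometric with ratio 9. After n steps: d(n) = d(0)·9ⁿ = 8·9ⁿ.

d(n) = 8·9ⁿ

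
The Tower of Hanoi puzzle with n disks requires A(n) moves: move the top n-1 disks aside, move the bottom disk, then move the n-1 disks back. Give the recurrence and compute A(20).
Moving n disks = move the top n-1 disks aside (A(n-1) moves) + move the largest disk (1 move) + move the n-1 disks back on top (A(n-1) moves), so A(n) = 2A(n-1) + 1, with A(1) = 1 (a single disk takes one move).
First terms: 1, 3, 7, 15, 31, 63, … — each is one less than a power of 2. Indeed A(n) + 1 = 2(A(n-1) + 1) with A(1) + 1 = 2, so A(n) + 1 = 2ⁿ and A(n) = 2ⁿ - 1.
Hence A(20) = 2^20 - 1 = 1048576 - 1 = 1048575.

A(n) = 2A(n-1) + 1, A(1) = 1; A(20) = 1048575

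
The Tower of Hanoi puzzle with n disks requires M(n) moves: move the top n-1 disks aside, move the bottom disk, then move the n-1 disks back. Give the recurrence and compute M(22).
Moving n disks = move the top n-1 disks aside (M(n-1) moves) + move the largest disk (1 move) + move the n-1 disks back on top (M(n-1) moves), so M(n) = 2M(n-1) + 1, with M(1) = 1 (a single disk takes one move).
First terms: 1, 3, 7, 15, 31, 63, … — each is one less than a power of 2. Indeed M(n) + 1 = 2(M(n-1) + 1) with M(1) + 1 = 2, so M(n) + 1 = 2ⁿ and M(n) = 2ⁿ - 1.
Hence M(22) = 2^22 - 1 = 4194304 - 1 = 4194303.

M(n) = 2M(n-1) + 1, M(1) = 1; M(22) = 4194303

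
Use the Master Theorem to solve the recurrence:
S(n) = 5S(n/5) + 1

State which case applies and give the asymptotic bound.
Master Theorem template: S(n) = a·S(n/b) + f(n).
Here: a=5, b=5, f(n)=1
Compute log_b(a) = log_5(5) = 1.
f(n) = 1 = O(n^(1-ε)) with ε = 1. Case 1: S(n) = Θ(n^log_b(a)) = Θ(n).

Case 1: S(n) = Θ(n)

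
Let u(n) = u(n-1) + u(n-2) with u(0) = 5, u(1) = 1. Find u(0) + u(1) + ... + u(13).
Computing the sequence terms: 5, 1, 6, 7, 13, 20, 33, 53, 86, 139, 225, 364, 589, 953
Adding these values together:

2494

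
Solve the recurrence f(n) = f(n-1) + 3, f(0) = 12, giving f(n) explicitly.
Recurrence: f(n) = f(n-1) + 3, initial: f(0) = 12.
Each step adds 3, so f(n) = f(0) + 3n = 3n + 12.

f(n) = 3n + 12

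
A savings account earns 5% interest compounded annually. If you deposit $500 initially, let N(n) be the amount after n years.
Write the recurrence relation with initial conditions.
Each year the balance grows by 5%, i.e. is multiplied by 1 + 5/100 = 1.05, so N(n) = 1.05 × N(n-1). The initial deposit gives N(0) = 500.
Unrolling gives the closed form N(n) = 500 × (1.05)ⁿ.

N(n) = 1.05 × N(n-1), N(0) = 500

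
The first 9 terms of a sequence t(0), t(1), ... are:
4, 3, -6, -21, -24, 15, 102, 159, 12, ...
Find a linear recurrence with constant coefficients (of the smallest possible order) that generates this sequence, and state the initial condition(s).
Look for the lowest-order linear relation among consecutive terms.
Observation: t(n) - 2·t(n-1) - (-3)·t(n-2) = 0 holds for the shown terms, and no order-1 relation t(n) = α·t(n-1) + β fits.
Check at n=3: 2·-6 + (-3)·3 = -21. ✓

t(n) = 2t(n-1) - 3t(n-2), t(0) = 4, t(1) = 3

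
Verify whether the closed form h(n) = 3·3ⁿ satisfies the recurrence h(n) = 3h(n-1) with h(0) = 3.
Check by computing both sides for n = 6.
From the recurrence with h(0) = 3:
  h(0) = 3, h(1) = 9, h(2) = 27, h(3) = 81, h(4) = 243, h(5) = 729, h(6) = 2187
  so the recurrence gives h(6) = 2187.
From the proposed closed form h(n) = 3·3ⁿ:
  h(6) = 2187.
Both sides give 2187 at n = 6, and the initial condition(s) match, so the closed form is consistent.

Yes, the closed form is correct.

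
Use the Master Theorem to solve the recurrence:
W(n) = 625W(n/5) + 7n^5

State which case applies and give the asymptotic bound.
Master Theorem template: W(n) = a·W(n/b) + f(n).
Here: a=625, b=5, f(n)=7n^5
Compute log_b(a) = log_5(625) = 4.
f(n) = 7n^5 = Ω(n^(4+ε)) with ε = 1, and the regularity condition holds (a·f(n/b) = (a/b^5)·f(n) with a/b^5 = 5^-1 < 1). Case 3: W(n) = Θ(f(n)) = Θ(n^5).

Case 3: W(n) = Θ(n^5)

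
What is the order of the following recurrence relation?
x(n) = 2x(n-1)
The order is the largest lag k for which x(n-k) appears. Here the deepest term is x(n-1), so the order is 1.

Order 1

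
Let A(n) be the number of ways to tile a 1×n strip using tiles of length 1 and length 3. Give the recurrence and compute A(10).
Condition on the last tile: it has length 1 (leaving a 1×(n-1) strip) or length 3 (leaving a 1×(n-3) strip), so A(n) = A(n-1) + A(n-3) (order-3 linear recurrence).
For 0 ≤ i < 3 only unit tiles fit, so A(i) = 1.
Iterating the recurrence: A(3) = 2, A(4) = 3, A(5) = 4, A(6) = 6, A(7) = 9, A(8) = 13, A(9) = 19, A(10) = 28.

A(n) = A(n-1) + A(n-3), with A(i) = 1 for 0 ≤ i < 3; A(10) = 28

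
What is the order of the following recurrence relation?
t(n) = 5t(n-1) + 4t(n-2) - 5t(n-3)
The order is the largest lag k for which t(n-k) appears. Here the deepest term is t(n-3), so the order is 3.

Order 3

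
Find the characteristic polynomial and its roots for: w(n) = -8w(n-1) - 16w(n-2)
Substitute w(n) = rⁿ and divide through by rⁿ⁻²: r² + 8r + 16 = 0
Factor: (r + 4)² = 0, so r = -4 (double root).
General solution: w(n) = (A + Bn)·(-4)ⁿ

Characteristic: r² + 8r + 16 = 0, Roots: r = -4 (double root)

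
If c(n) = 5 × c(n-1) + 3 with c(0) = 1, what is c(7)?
Computing step by step:
c(0) = 1
c(1) = 5 × 1 + 3 = 8
c(2) = 5 × 8 + 3 = 43
c(3) = 5 × 43 + 3 = 218
c(4) = 5 × 218 + 3 = 1093
c(5) = 5 × 1093 + 3 = 5468
c(6) = 5 × 5468 + 3 = 27343
c(7) = 5 × 27343 + 3 = 136718

136718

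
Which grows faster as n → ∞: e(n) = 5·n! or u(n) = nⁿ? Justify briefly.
Comparing growth rates:
Growth-rate hierarchy: log n ≺ any polynomial ≺ any exponential cⁿ (c>1) ≺ n! ≺ nⁿ.
super-exponential nⁿ dominates factorial asymptotically.

u(n) grows faster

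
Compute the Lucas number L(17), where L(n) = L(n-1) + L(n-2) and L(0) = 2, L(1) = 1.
Computing the sequence terms:
2, 1, 3, 4, 7, 11, 18, 29, 47, 76, 123, 199, 322, 521, 843, 1364, 2207, 3571

3571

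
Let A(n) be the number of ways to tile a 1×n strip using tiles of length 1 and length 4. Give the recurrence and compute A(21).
Condition on the last tile: it has length 1 (leaving a 1×(n-1) strip) or length 4 (leaving a 1×(n-4) strip), so A(n) = A(n-1) + A(n-4) (order-4 linear recurrence).
For 0 ≤ i < 4 only unit tiles fit, so A(i) = 1.
Iterating the recurrence: A(4) = 2, A(5) = 3, A(6) = 4, A(7) = 5, A(8) = 7, A(9) = 10, A(10) = 14, A(11) = 19, A(12) = 26, A(13) = 36, A(14) = 50, A(15) = 69, A(16) = 95, A(17) = 131, A(18) = 181, A(19) = 250, A(20) = 345, A(21) = 476.

A(n) = A(n-1) + A(n-4), with A(i) = 1 for 0 ≤ i < 4; A(21) = 476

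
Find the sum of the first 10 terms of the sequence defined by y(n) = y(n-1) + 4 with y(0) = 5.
Computing the sequence terms: 5, 9, 13, 17, 21, 25, 29, 33, 37, 41
Adding these values together:

230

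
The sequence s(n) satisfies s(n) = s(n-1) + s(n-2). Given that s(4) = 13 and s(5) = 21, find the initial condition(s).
Work backwards using s(k) = s(k+2) - s(k+1):
s(3) = s(5) - s(4) = 21 - 13 = 8
s(2) = s(4) - s(3) = 13 - 8 = 5
s(1) = s(3) - s(2) = 8 - 5 = 3
s(0) = s(2) - s(1) = 5 - 3 = 2

s(0) = 2, s(1) = 3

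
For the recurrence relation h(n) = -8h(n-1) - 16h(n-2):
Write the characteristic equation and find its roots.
Substitute h(n) = rⁿ and divide through by rⁿ⁻²: r² + 8r + 16 = 0
Factor: (r + 4)² = 0, so r = -4 (double root).
General solution: h(n) = (A + Bn)·(-4)ⁿ

Characteristic: r² + 8r + 16 = 0, Roots: r = -4 (double root)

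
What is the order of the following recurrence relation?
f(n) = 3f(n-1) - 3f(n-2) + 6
The order is the largest lag k for which f(n-k) appears. Here the deepest term is f(n-2) (the 6 term is non-homogeneous and does not affect the order), so the order is 2.

Order 2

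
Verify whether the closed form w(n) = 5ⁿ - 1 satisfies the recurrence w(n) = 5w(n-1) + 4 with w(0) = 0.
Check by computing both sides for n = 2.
From the recurrence with w(0) = 0:
  w(0) = 0, w(1) = 4, w(2) = 24
  so the recurrence gives w(2) = 24.
From the proposed closed form w(n) = 5ⁿ - 1:
  w(2) = 24.
Both sides give 24 at n = 2, and the initial condition(s) match, so the closed form is consistent.

Yes, the closed form is correct.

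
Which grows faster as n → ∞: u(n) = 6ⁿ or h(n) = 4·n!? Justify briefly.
Comparing growth rates:
Growth-rate hierarchy: log n ≺ any polynomial ≺ any exponential cⁿ (c>1) ≺ n! ≺ nⁿ.
factorial dominates exponential base 6 asymptotically.

h(n) grows faster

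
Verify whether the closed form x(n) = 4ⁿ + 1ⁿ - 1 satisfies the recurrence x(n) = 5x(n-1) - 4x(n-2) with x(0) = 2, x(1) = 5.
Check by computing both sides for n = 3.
From the recurrence with x(0) = 2, x(1) = 5:
  x(0) = 2, x(1) = 5, x(2) = 17, x(3) = 65
  so the recurrence gives x(3) = 65.
From the proposed closed form x(n) = 4ⁿ + 1ⁿ - 1:
  x(3) = 64.
The recurrence gives 65 but the closed form gives 64, so the closed form does not satisfy the recurrence.

No, the closed form is incorrect.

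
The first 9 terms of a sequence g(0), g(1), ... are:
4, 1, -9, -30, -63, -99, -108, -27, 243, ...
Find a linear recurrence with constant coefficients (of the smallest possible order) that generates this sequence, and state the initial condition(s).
Look for the lowest-order linear relation among consecutive terms.
Observation: g(n) - 3·g(n-1) - (-3)·g(n-2) = 0 holds for the shown terms, and no order-1 relation g(n) = α·g(n-1) + β fits.
Check at n=3: 3·-9 + (-3)·1 = -30. ✓

g(n) = 3g(n-1) - 3g(n-2), g(0) = 4, g(1) = 1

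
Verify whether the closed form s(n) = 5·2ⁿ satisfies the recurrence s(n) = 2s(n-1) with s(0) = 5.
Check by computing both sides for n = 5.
From the recurrence with s(0) = 5:
  s(0) = 5, s(1) = 10, s(2) = 20, s(3) = 40, s(4) = 80, s(5) = 160
  so the recurrence gives s(5) = 160.
From the proposed closed form s(n) = 5·2ⁿ:
  s(5) = 160.
Both sides give 160 at n = 5, and the initial condition(s) match, so the closed form is consistent.

Yes, the closed form is correct.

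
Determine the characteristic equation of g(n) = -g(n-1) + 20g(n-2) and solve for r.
Substitute g(n) = rⁿ and divide through by rⁿ⁻²: r² + r - 20 = 0
Factor: (r + 5)(r - 4) = 0, so r = -5, 4.
General solution: g(n) = A·(-5)ⁿ + B·4ⁿ

Characteristic: r² + r - 20 = 0, Roots: r = -5, 4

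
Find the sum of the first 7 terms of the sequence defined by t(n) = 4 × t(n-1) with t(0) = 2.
Computing the sequence terms: 2, 8, 32, 128, 512, 2048, 8192
Adding these values together:

10922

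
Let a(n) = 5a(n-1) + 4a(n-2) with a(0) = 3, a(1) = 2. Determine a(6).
Computing the sequence terms:
3, 2, 22, 118, 678, 3862, 22022

22022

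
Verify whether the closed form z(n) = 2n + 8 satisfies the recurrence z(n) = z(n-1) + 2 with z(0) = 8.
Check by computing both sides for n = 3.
From the recurrence with z(0) = 8:
  z(0) = 8, z(1) = 10, z(2) = 12, z(3) = 14
  so the recurrence gives z(3) = 14.
From the proposed closed form z(n) = 2n + 8:
  z(3) = 14.
Both sides give 14 at n = 3, and the initial condition(s) match, so the closed form is consistent.

Yes, the closed form is correct.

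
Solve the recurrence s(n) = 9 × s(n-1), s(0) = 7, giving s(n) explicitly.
Recurrence: s(n) = 9 × s(n-1), initial: s(0) = 7.
Each term is 9 times the previous, so this is geometric with ratio 9. After n steps: s(n) = s(0)·9ⁿ = 7·9ⁿ.

s(n) = 7·9ⁿ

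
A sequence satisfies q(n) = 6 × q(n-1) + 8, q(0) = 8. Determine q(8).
Computing step by step:
q(0) = 8
q(1) = 6 × 8 + 8 = 56
q(2) = 6 × 56 + 8 = 344
q(3) = 6 × 344 + 8 = 2072
q(4) = 6 × 2072 + 8 = 12440
q(5) = 6 × 12440 + 8 = 74648
q(6) = 6 × 74648 + 8 = 447896
q(7) = 6 × 447896 + 8 = 2687384
q(8) = 6 × 2687384 + 8 = 16124312

16124312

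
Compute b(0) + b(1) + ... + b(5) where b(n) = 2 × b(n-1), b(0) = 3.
Computing the sequence terms: 3, 6, 12, 24, 48, 96
Adding these values together:

189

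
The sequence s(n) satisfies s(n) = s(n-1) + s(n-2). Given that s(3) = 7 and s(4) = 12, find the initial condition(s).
Work backwards using s(k) = s(k+2) - s(k+1):
s(2) = s(4) - s(3) = 12 - 7 = 5
s(1) = s(3) - s(2) = 7 - 5 = 2
s(0) = s(2) - s(1) = 5 - 2 = 3

s(0) = 3, s(1) = 2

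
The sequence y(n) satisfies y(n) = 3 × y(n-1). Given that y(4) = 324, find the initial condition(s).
In general y(n) = 3ⁿ · y(0). At n = 4: y(0) = y(4) / 3^4 = 324 / 81 = 4.

y(0) = 4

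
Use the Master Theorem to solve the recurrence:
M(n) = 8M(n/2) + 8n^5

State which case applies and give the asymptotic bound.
Master Theorem template: M(n) = a·M(n/b) + f(n).
Here: a=8, b=2, f(n)=8n^5
Compute log_b(a) = log_2(8) = 3.
f(n) = 8n^5 = Ω(n^(3+ε)) with ε = 2, and the regularity condition holds (a·f(n/b) = (a/b^5)·f(n) with a/b^5 = 2^-2 < 1). Case 3: M(n) = Θ(f(n)) = Θ(n^5).

Case 3: M(n) = Θ(n^5)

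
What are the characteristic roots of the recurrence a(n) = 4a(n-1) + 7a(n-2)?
Substitute a(n) = rⁿ and divide through by rⁿ⁻²: r² - 4r - 7 = 0
Discriminant: 4² + 4·7 = 44, not a perfect square, so by the quadratic formula r = (4 ± √44)/2.
General solution: a(n) = A·r₁ⁿ + B·r₂ⁿ where r₁,r₂ = (4 ± √44)/2

Characteristic: r² - 4r - 7 = 0, Roots: r = (4 ± √44)/2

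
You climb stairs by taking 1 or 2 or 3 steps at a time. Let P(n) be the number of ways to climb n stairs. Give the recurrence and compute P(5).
Condition on the size of the last step (1 to 3): before it there were n-1, …, n-3 stairs climbed, and these cases are disjoint, so P(n) = P(n-1) + P(n-2) + P(n-3) (order-3 linear recurrence).
Initial conditions by direct count (compositions of i into parts ≤ 3): P(1) = 1; P(2) = 2; P(3) = 4.
Iterating the recurrence: P(4) = 7, P(5) = 13.

P(n) = P(n-1) + P(n-2) + P(n-3), P(1) = 1, P(2) = 2, P(3) = 4; P(5) = 13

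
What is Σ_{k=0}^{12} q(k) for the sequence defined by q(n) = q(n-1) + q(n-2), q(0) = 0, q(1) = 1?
Computing the sequence terms: 0, 1, 1, 2, 3, 5, 8, 13, 21, 34, 55, 89, 144
Adding these values together:

376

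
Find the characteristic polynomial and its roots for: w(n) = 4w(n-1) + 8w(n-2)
Substitute w(n) = rⁿ and divide through by rⁿ⁻²: r² - 4r - 8 = 0
Discriminant: 4² + 4·8 = 48, not a perfect square, so by the quadratic formula r = (4 ± √48)/2.
General solution: w(n) = A·r₁ⁿ + B·r₂ⁿ where r₁,r₂ = (4 ± √48)/2

Characteristic: r² - 4r - 8 = 0, Roots: r = (4 ± √48)/2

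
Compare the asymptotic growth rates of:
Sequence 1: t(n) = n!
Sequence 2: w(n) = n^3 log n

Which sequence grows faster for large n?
Comparing growth rates:
Growth-rate hierarchy: log n ≺ any polynomial ≺ any exponential cⁿ (c>1) ≺ n! ≺ nⁿ.
factorial dominates polynomial degree 3 (with log factor) asymptotically.

t(n) grows faster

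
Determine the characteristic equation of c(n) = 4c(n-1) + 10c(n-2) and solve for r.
Substitute c(n) = rⁿ and divide through by rⁿ⁻²: r² - 4r - 10 = 0
Discriminant: 4² + 4·10 = 56, not a perfect square, so by the quadratic formula r = (4 ± √56)/2.
General solution: c(n) = A·r₁ⁿ + B·r₂ⁿ where r₁,r₂ = (4 ± √56)/2

Characteristic: r² - 4r - 10 = 0, Roots: r = (4 ± √56)/2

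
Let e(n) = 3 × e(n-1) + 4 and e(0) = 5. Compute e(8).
Computing step by step:
e(0) = 5
e(1) = 3 × 5 + 4 = 19
e(2) = 3 × 19 + 4 = 61
e(3) = 3 × 61 + 4 = 187
e(4) = 3 × 187 + 4 = 565
e(5) = 3 × 565 + 4 = 1699
e(6) = 3 × 1699 + 4 = 5101
e(7) = 3 × 5101 + 4 = 15307
e(8) = 3 × 15307 + 4 = 45925

45925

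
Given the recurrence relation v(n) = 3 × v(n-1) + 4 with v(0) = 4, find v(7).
Computing step by step:
v(0) = 4
v(1) = 3 × 4 + 4 = 16
v(2) = 3 × 16 + 4 = 52
v(3) = 3 × 52 + 4 = 160
v(4) = 3 × 160 + 4 = 484
v(5) = 3 × 484 + 4 = 1456
v(6) = 3 × 1456 + 4 = 4372
v(7) = 3 × 4372 + 4 = 13120

13120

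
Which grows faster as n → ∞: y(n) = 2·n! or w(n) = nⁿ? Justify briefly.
Comparing growth rates:
Growth-rate hierarchy: log n ≺ any polynomial ≺ any exponential cⁿ (c>1) ≺ n! ≺ nⁿ.
super-exponential nⁿ dominates factorial asymptotically.

w(n) grows faster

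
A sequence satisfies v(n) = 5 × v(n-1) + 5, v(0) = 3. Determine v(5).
Computing step by step:
v(0) = 3
v(1) = 5 × 3 + 5 = 20
v(2) = 5 × 20 + 5 = 105
v(3) = 5 × 105 + 5 = 530
v(4) = 5 × 530 + 5 = 2655
v(5) = 5 × 2655 + 5 = 13280

13280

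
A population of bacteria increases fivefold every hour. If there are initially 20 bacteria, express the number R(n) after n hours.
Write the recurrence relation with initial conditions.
Each hour multiplies the count by 5, so the count after n hours depends only on the count after n-1 hours: R(n) = 5 × R(n-1). The starting count gives R(0) = 20.
Unrolling n times gives the closed form R(n) = 20 × 5ⁿ.

R(n) = 5 × R(n-1), R(0) = 20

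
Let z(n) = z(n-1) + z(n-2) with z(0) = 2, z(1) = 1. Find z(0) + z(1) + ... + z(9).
Computing the sequence terms: 2, 1, 3, 4, 7, 11, 18, 29, 47, 76
Adding these values together:

198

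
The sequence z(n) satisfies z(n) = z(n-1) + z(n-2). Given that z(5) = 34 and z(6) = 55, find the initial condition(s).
Work backwards using z(k) = z(k+2) - z(k+1):
z(4) = z(6) - z(5) = 55 - 34 = 21
z(3) = z(5) - z(4) = 34 - 21 = 13
z(2) = z(4) - z(3) = 21 - 13 = 8
z(1) = z(3) - z(2) = 13 - 8 = 5
z(0) = z(2) - z(1) = 8 - 5 = 3

z(0) = 3, z(1) = 5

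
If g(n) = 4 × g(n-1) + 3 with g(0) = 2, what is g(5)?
Computing step by step:
g(0) = 2
g(1) = 4 × 2 + 3 = 11
g(2) = 4 × 11 + 3 = 47
g(3) = 4 × 47 + 3 = 191
g(4) = 4 × 191 + 3 = 767
g(5) = 4 × 767 + 3 = 3071

3071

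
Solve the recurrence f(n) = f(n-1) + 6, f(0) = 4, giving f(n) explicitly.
Recurrence: f(n) = f(n-1) + 6, initial: f(0) = 4.
Each step adds 6, so f(n) = f(0) + 6n = 6n + 4.

f(n) = 6n + 4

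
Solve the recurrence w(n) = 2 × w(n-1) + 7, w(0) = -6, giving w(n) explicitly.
Recurrence: w(n) = 2 × w(n-1) + 7, initial: w(0) = -6.
Try w(n) = A·2ⁿ + C. Substituting: A·2ⁿ + C = 2(A·2ⁿ⁻¹ + C) + 7 = A·2ⁿ + 2C + 7, so C = 2C + 7, giving C = -7. Then w(0) = A - 7 = -6 gives A = 1.

w(n) = 2ⁿ - 7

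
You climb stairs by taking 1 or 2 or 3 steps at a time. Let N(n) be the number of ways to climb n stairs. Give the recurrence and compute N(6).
Condition on the size of the last step (1 to 3): before it there were n-1, …, n-3 stairs climbed, and these cases are disjoint, so N(n) = N(n-1) + N(n-2) + N(n-3) (order-3 linear recurrence).
Initial conditions by direct count (compositions of i into parts ≤ 3): N(1) = 1; N(2) = 2; N(3) = 4.
Iterating the recurrence: N(4) = 7, N(5) = 13, N(6) = 24.

N(n) = N(n-1) + N(n-2) + N(n-3), N(1) = 1, N(2) = 2, N(3) = 4; N(6) = 24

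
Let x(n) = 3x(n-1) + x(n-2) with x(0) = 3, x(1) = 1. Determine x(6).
Computing the sequence terms:
3, 1, 6, 19, 63, 208, 687

687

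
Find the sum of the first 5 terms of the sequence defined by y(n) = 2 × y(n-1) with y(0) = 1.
Computing the sequence terms: 1, 2, 4, 8, 16
Adding these values together:

31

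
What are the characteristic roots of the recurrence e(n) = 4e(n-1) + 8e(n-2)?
Substitute e(n) = rⁿ and divide through by rⁿ⁻²: r² - 4r - 8 = 0
Discriminant: 4² + 4·8 = 48, not a perfect square, so by the quadratic formula r = (4 ± √48)/2.
General solution: e(n) = A·r₁ⁿ + B·r₂ⁿ where r₁,r₂ = (4 ± √48)/2

Characteristic: r² - 4r - 8 = 0, Roots: r = (4 ± √48)/2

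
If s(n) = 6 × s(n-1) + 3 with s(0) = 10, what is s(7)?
Computing step by step:
s(0) = 10
s(1) = 6 × 10 + 3 = 63
s(2) = 6 × 63 + 3 = 381
s(3) = 6 × 381 + 3 = 2289
s(4) = 6 × 2289 + 3 = 13737
s(5) = 6 × 13737 + 3 = 82425
s(6) = 6 × 82425 + 3 = 494553
s(7) = 6 × 494553 + 3 = 2967321

2967321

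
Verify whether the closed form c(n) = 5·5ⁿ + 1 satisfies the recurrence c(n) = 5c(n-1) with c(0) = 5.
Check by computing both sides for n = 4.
From the recurrence with c(0) = 5:
  c(0) = 5, c(1) = 25, c(2) = 125, c(3) = 625, c(4) = 3125
  so the recurrence gives c(4) = 3125.
From the proposed closed form c(n) = 5·5ⁿ + 1:
  c(4) = 3126.
The recurrence gives 3125 but the closed form gives 3126, so the closed form does not satisfy the recurrence.

No, the closed form is incorrect.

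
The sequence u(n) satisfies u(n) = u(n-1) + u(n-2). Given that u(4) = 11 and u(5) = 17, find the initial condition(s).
Work backwards using u(k) = u(k+2) - u(k+1):
u(3) = u(5) - u(4) = 17 - 11 = 6
u(2) = u(4) - u(3) = 11 - 6 = 5
u(1) = u(3) - u(2) = 6 - 5 = 1
u(0) = u(2) - u(1) = 5 - 1 = 4

u(0) = 4, u(1) = 1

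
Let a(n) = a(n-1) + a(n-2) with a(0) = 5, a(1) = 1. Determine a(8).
Computing the sequence terms:
5, 1, 6, 7, 13, 20, 33, 53, 86

86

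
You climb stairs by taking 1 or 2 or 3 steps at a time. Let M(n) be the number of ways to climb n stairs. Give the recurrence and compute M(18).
Condition on the size of the last step (1 to 3): before it there were n-1, …, n-3 stairs climbed, and these cases are disjoint, so M(n) = M(n-1) + M(n-2) + M(n-3) (order-3 linear recurrence).
Initial conditions by direct count (compositions of i into parts ≤ 3): M(1) = 1; M(2) = 2; M(3) = 4.
Iterating the recurrence: M(4) = 7, M(5) = 13, M(6) = 24, M(7) = 44, M(8) = 81, M(9) = 149, M(10) = 274, M(11) = 504, M(12) = 927, M(13) = 1705, M(14) = 3136, M(15) = 5768, M(16) = 10609, M(17) = 19513, M(18) = 35890.

M(n) = M(n-1) + M(n-2) + M(n-3), M(1) = 1, M(2) = 2, M(3) = 4; M(18) = 35890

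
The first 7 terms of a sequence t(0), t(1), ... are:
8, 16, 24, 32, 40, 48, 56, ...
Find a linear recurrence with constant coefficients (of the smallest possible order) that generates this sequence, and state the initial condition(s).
Look for the lowest-order linear relation among consecutive terms.
Observation: consecutive differences are constant (= 8).
Check at n=2: 1·16 + 8 = 24. ✓

t(n) = t(n-1) + 8, t(0) = 8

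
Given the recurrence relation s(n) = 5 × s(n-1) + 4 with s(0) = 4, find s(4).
Computing step by step:
s(0) = 4
s(1) = 5 × 4 + 4 = 24
s(2) = 5 × 24 + 4 = 124
s(3) = 5 × 124 + 4 = 624
s(4) = 5 × 624 + 4 = 3124

3124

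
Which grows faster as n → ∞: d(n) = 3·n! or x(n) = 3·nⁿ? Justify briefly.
Comparing growth rates:
Growth-rate hierarchy: log n ≺ any polynomial ≺ any exponential cⁿ (c>1) ≺ n! ≺ nⁿ.
super-exponential nⁿ dominates factorial asymptotically.

x(n) grows faster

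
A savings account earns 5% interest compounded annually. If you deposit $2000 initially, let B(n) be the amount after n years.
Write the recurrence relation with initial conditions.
Each year the balance grows by 5%, i.e. is multiplied by 1 + 5/100 = 1.05, so B(n) = 1.05 × B(n-1). The initial deposit gives B(0) = 2000.
Unrolling gives the closed form B(n) = 2000 × (1.05)ⁿ.

B(n) = 1.05 × B(n-1), B(0) = 2000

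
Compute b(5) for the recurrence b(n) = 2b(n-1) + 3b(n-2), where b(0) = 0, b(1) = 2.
Computing the sequence terms:
0, 2, 4, 14, 40, 122

122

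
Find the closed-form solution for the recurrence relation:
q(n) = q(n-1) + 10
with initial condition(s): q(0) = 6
Recurrence: q(n) = q(n-1) + 10, initial: q(0) = 6.
Each step adds 10, so q(n) = q(0) + 10n = 10n + 6.

q(n) = 10n + 6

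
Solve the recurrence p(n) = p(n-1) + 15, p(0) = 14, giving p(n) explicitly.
Recurrence: p(n) = p(n-1) + 15, initial: p(0) = 14.
Each step adds 15, so p(n) = p(0) + 15n = 15n + 14.

p(n) = 15n + 14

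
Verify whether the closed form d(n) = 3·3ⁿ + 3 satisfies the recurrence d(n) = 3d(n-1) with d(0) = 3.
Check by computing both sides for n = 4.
From the recurrence with d(0) = 3:
  d(0) = 3, d(1) = 9, d(2) = 27, d(3) = 81, d(4) = 243
  so the recurrence gives d(4) = 243.
From the proposed closed form d(n) = 3·3ⁿ + 3:
  d(4) = 246.
The recurrence gives 243 but the closed form gives 246, so the closed form does not satisfy the recurrence.

No, the closed form is incorrect.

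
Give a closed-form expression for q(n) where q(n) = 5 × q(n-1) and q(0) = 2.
Recurrence: q(n) = 5 × q(n-1), initial: q(0) = 2.
Each term is 5 times the previous, so this is geometric with ratio 5. After n steps: q(n) = q(0)·5ⁿ = 2·5ⁿ.

q(n) = 2·5ⁿ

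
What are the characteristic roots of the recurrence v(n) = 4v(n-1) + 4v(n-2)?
Substitute v(n) = rⁿ and divide through by rⁿ⁻²: r² - 4r - 4 = 0
Discriminant: 4² + 4·4 = 32, not a perfect square, so by the quadratic formula r = (4 ± √32)/2.
General solution: v(n) = A·r₁ⁿ + B·r₂ⁿ where r₁,r₂ = (4 ± √32)/2

Characteristic: r² - 4r - 4 = 0, Roots: r = (4 ± √32)/2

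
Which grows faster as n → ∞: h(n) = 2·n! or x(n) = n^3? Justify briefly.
Comparing growth rates:
Growth-rate hierarchy: log n ≺ any polynomial ≺ any exponential cⁿ (c>1) ≺ n! ≺ nⁿ.
factorial dominates polynomial degree 3 asymptotically.

h(n) grows faster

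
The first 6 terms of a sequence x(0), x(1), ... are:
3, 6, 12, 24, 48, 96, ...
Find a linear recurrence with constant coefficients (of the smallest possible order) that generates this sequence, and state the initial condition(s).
Look for the lowest-order linear relation among consecutive terms.
Observation: each term is 2× the previous.
Check at n=2: 2·6 = 12. ✓

x(n) = 2 × x(n-1), x(0) = 3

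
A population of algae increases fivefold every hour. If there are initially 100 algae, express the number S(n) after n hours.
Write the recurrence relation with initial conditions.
Each hour multiplies the count by 5, so the count after n hours depends only on the count after n-1 hours: S(n) = 5 × S(n-1). The starting count gives S(0) = 100.
Unrolling n times gives the closed form S(n) = 100 × 5ⁿ.

S(n) = 5 × S(n-1), S(0) = 100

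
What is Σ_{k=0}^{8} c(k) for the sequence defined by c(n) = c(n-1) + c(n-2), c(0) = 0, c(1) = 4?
Computing the sequence terms: 0, 4, 4, 8, 12, 20, 32, 52, 84
Adding these values together:

216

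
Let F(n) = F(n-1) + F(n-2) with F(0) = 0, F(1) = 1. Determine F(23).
Computing the sequence terms:
0, 1, 1, 2, 3, 5, 8, 13, 21, 34, 55, 89, 144, 233, 377, 610, 987, 1597, 2584, 4181, 6765, 10946, 17711, 28657

28657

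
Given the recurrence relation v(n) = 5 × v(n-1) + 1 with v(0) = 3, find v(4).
Computing step by step:
v(0) = 3
v(1) = 5 × 3 + 1 = 16
v(2) = 5 × 16 + 1 = 81
v(3) = 5 × 81 + 1 = 406
v(4) = 5 × 406 + 1 = 2031

2031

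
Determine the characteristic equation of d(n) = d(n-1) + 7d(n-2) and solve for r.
Substitute d(n) = rⁿ and divide through by rⁿ⁻²: r² - r - 7 = 0
Discriminant: 1² + 4·7 = 29, not a perfect square, so by the quadratic formula r = (1 ± √29)/2.
General solution: d(n) = A·r₁ⁿ + B·r₂ⁿ where r₁,r₂ = (1 ± √29)/2

Characteristic: r² - r - 7 = 0, Roots: r = (1 ± √29)/2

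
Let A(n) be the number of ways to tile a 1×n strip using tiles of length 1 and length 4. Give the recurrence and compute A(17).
Condition on the last tile: it has length 1 (leaving a 1×(n-1) strip) or length 4 (leaving a 1×(n-4) strip), so A(n) = A(n-1) + A(n-4) (order-4 linear recurrence).
For 0 ≤ i < 4 only unit tiles fit, so A(i) = 1.
Iterating the recurrence: A(4) = 2, A(5) = 3, A(6) = 4, A(7) = 5, A(8) = 7, A(9) = 10, A(10) = 14, A(11) = 19, A(12) = 26, A(13) = 36, A(14) = 50, A(15) = 69, A(16) = 95, A(17) = 131.

A(n) = A(n-1) + A(n-4), with A(i) = 1 for 0 ≤ i < 4; A(17) = 131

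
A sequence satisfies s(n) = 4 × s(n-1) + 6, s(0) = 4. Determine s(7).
Computing step by step:
s(0) = 4
s(1) = 4 × 4 + 6 = 22
s(2) = 4 × 22 + 6 = 94
s(3) = 4 × 94 + 6 = 382
s(4) = 4 × 382 + 6 = 1534
s(5) = 4 × 1534 + 6 = 6142
s(6) = 4 × 6142 + 6 = 24574
s(7) = 4 × 24574 + 6 = 98302

98302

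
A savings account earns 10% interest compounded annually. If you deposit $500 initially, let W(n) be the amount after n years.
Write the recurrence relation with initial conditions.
Each year the balance grows by 10%, i.e. is multiplied by 1 + 10/100 = 1.1, so W(n) = 1.1 × W(n-1). The initial deposit gives W(0) = 500.
Unrolling gives the closed form W(n) = 500 × (1.1)ⁿ.

W(n) = 1.1 × W(n-1), W(0) = 500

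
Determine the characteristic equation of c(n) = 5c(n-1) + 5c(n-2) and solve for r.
Substitute c(n) = rⁿ and divide through by rⁿ⁻²: r² - 5r - 5 = 0
Discriminant: 5² + 4·5 = 45, not a perfect square, so by the quadratic formula r = (5 ± √45)/2.
General solution: c(n) = A·r₁ⁿ + B·r₂ⁿ where r₁,r₂ = (5 ± √45)/2

Characteristic: r² - 5r - 5 = 0, Roots: r = (5 ± √45)/2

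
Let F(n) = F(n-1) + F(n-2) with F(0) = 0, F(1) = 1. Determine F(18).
Computing the sequence terms:
0, 1, 1, 2, 3, 5, 8, 13, 21, 34, 55, 89, 144, 233, 377, 610, 987, 1597, 2584

2584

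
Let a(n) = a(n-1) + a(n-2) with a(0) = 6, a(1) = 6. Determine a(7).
Computing the sequence terms:
6, 6, 12, 18, 30, 48, 78, 126

126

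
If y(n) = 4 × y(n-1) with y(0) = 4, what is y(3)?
Computing step by step:
y(0) = 4
y(1) = 4 × 4 = 16
y(2) = 4 × 16 = 64
y(3) = 4 × 64 = 256

256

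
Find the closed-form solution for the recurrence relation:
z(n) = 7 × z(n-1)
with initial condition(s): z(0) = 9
Recurrence: z(n) = 7 × z(n-1), initial: z(0) = 9.
Each term is 7 times the previous, so this is geometric with ratio 7. After n steps: z(n) = z(0)·7ⁿ = 9·7ⁿ.

z(n) = 9·7ⁿ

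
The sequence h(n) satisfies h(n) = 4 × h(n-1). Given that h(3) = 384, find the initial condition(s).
In general h(n) = 4ⁿ · h(0). At n = 3: h(0) = h(3) / 4^3 = 384 / 64 = 6.

h(0) = 6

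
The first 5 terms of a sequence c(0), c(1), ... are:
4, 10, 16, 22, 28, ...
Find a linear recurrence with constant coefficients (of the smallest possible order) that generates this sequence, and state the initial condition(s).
Look for the lowest-order linear relation among consecutive terms.
Observation: consecutive differences are constant (= 6).
Check at n=2: 1·10 + 6 = 16. ✓

c(n) = c(n-1) + 6, c(0) = 4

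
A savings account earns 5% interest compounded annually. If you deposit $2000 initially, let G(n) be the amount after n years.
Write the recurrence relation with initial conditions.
Each year the balance grows by 5%, i.e. is multiplied by 1 + 5/100 = 1.05, so G(n) = 1.05 × G(n-1). The initial deposit gives G(0) = 2000.
Unrolling gives the closed form G(n) = 2000 × (1.05)ⁿ.

G(n) = 1.05 × G(n-1), G(0) = 2000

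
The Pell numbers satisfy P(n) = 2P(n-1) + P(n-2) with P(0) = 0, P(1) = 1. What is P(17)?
Computing the sequence terms:
0, 1, 2, 5, 12, 29, 70, 169, 408, 985, 2378, 5741, 13860, 33461, 80782, 195025, 470832, 1136689

1136689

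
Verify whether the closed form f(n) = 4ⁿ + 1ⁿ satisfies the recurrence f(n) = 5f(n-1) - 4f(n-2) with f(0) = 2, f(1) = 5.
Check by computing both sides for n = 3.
From the recurrence with f(0) = 2, f(1) = 5:
  f(0) = 2, f(1) = 5, f(2) = 17, f(3) = 65
  so the recurrence gives f(3) = 65.
From the proposed closed form f(n) = 4ⁿ + 1ⁿ:
  f(3) = 65.
Both sides give 65 at n = 3, and the initial condition(s) match, so the closed form is consistent.

Yes, the closed form is correct.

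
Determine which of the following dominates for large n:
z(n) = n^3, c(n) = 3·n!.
Comparing growth rates:
Growth-rate hierarchy: log n ≺ any polynomial ≺ any exponential cⁿ (c>1) ≺ n! ≺ nⁿ.
factorial dominates polynomial degree 3 asymptotically.

c(n) grows faster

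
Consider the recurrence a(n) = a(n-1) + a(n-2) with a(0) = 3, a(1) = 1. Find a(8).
Computing the sequence terms:
3, 1, 4, 5, 9, 14, 23, 37, 60

60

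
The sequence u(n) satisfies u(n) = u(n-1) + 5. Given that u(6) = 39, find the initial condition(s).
u(6) = u(0) + 6·5, so u(0) = 39 - 30 = 9.

u(0) = 9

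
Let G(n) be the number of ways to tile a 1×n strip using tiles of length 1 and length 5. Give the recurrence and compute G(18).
Condition on the last tile: it has length 1 (leaving a 1×(n-1) strip) or length 5 (leaving a 1×(n-5) strip), so G(n) = G(n-1) + G(n-5) (order-5 linear recurrence).
For 0 ≤ i < 5 only unit tiles fit, so G(i) = 1.
Iterating the recurrence: G(5) = 2, G(6) = 3, G(7) = 4, G(8) = 5, G(9) = 6, G(10) = 8, G(11) = 11, G(12) = 15, G(13) = 20, G(14) = 26, G(15) = 34, G(16) = 45, G(17) = 60, G(18) = 80.

G(n) = G(n-1) + G(n-5), with G(i) = 1 for 0 ≤ i < 5; G(18) = 80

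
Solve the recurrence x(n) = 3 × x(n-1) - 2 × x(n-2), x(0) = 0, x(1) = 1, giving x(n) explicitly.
Recurrence: x(n) = 3 × x(n-1) - 2 × x(n-2), initial: x(0) = 0, x(1) = 1.
Characteristic equation: r² - 3r + 2 = 0, which factors as (r - 2)(r - 1) = 0, so r = 2, 1. General solution x(n) = A·2ⁿ + B·1ⁿ. From x(0) = 0: A + B = 0. From x(1) = 1: 2A + 1B = 1. Solving gives A = 1, B = -1.

x(n) = 2ⁿ - 1ⁿ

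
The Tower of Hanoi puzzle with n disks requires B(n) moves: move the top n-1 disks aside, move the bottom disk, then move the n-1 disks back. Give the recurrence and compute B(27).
Moving n disks = move the top n-1 disks aside (B(n-1) moves) + move the largest disk (1 move) + move the n-1 disks back on top (B(n-1) moves), so B(n) = 2B(n-1) + 1, with B(1) = 1 (a single disk takes one move).
First terms: 1, 3, 7, 15, 31, 63, … — each is one less than a power of 2. Indeed B(n) + 1 = 2(B(n-1) + 1) with B(1) + 1 = 2, so B(n) + 1 = 2ⁿ and B(n) = 2ⁿ - 1.
Hence B(27) = 2^27 - 1 = 134217728 - 1 = 134217727.

B(n) = 2B(n-1) + 1, B(1) = 1; B(27) = 134217727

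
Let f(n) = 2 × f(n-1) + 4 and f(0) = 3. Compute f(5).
Computing step by step:
f(0) = 3
f(1) = 2 × 3 + 4 = 10
f(2) = 2 × 10 + 4 = 24
f(3) = 2 × 24 + 4 = 52
f(4) = 2 × 52 + 4 = 108
f(5) = 2 × 108 + 4 = 220

220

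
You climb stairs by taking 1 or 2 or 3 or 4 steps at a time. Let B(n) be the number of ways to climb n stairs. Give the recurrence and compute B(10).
Condition on the size of the last step (1 to 4): before it there were n-1, …, n-4 stairs climbed, and these cases are disjoint, so B(n) = B(n-1) + B(n-2) + B(n-3) + B(n-4) (order-4 linear recurrence).
Initial conditions by direct count (compositions of i into parts ≤ 4): B(1) = 1; B(2) = 2; B(3) = 4; B(4) = 8.
Iterating the recurrence: B(5) = 15, B(6) = 29, B(7) = 56, B(8) = 108, B(9) = 208, B(10) = 401.

B(n) = B(n-1) + B(n-2) + B(n-3) + B(n-4), B(1) = 1, B(2) = 2, B(3) = 4, B(4) = 8; B(10) = 401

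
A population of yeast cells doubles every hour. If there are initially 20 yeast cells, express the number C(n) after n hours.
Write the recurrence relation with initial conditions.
Each hour multiplies the count by 2, so the count after n hours depends only on the count after n-1 hours: C(n) = 2 × C(n-1). The starting count gives C(0) = 20.
Unrolling n times gives the closed form C(n) = 20 × 2ⁿ.

C(n) = 2 × C(n-1), C(0) = 20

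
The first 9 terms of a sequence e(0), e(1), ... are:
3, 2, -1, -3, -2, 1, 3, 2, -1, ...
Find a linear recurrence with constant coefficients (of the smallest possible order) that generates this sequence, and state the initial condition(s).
Look for the lowest-order linear relation among consecutive terms.
Observation: e(n) - 1·e(n-1) - (-1)·e(n-2) = 0 holds for the shown terms, and no order-1 relation e(n) = α·e(n-1) + β fits.
Check at n=3: 1·-1 + (-1)·2 = -3. ✓

e(n) = e(n-1) - e(n-2), e(0) = 3, e(1) = 2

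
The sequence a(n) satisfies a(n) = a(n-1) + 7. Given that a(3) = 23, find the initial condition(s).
a(3) = a(0) + 3·7, so a(0) = 23 - 21 = 2.

a(0) = 2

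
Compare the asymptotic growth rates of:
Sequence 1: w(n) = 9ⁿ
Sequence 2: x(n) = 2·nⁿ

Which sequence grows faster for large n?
Comparing growth rates:
Growth-rate hierarchy: log n ≺ any polynomial ≺ any exponential cⁿ (c>1) ≺ n! ≺ nⁿ.
super-exponential nⁿ dominates exponential base 9 asymptotically.

x(n) grows faster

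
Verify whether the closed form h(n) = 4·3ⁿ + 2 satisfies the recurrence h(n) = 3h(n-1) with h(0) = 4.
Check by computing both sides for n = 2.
From the recurrence with h(0) = 4:
  h(0) = 4, h(1) = 12, h(2) = 36
  so the recurrence gives h(2) = 36.
From the proposed closed form h(n) = 4·3ⁿ + 2:
  h(2) = 38.
The recurrence gives 36 but the closed form gives 38, so the closed form does not satisfy the recurrence.

No, the closed form is incorrect.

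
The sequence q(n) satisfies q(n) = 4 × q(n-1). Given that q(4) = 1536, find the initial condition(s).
In general q(n) = 4ⁿ · q(0). At n = 4: q(0) = q(4) / 4^4 = 1536 / 256 = 6.

q(0) = 6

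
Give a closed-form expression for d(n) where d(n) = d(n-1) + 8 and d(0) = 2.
Recurrence: d(n) = d(n-1) + 8, initial: d(0) = 2.
Each step adds 8, so d(n) = d(0) + 8n = 8n + 2.

d(n) = 8n + 2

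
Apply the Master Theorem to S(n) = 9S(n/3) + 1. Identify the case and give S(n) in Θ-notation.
Master Theorem template: S(n) = a·S(n/b) + f(n).
Here: a=9, b=3, f(n)=1
Compute log_b(a) = log_3(9) = 2.
f(n) = 1 = O(n^(2-ε)) with ε = 2. Case 1: S(n) = Θ(n^log_b(a)) = Θ(n^2).

Case 1: S(n) = Θ(n^2)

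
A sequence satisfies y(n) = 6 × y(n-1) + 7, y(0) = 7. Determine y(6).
Computing step by step:
y(0) = 7
y(1) = 6 × 7 + 7 = 49
y(2) = 6 × 49 + 7 = 301
y(3) = 6 × 301 + 7 = 1813
y(4) = 6 × 1813 + 7 = 10885
y(5) = 6 × 10885 + 7 = 65317
y(6) = 6 × 65317 + 7 = 391909

391909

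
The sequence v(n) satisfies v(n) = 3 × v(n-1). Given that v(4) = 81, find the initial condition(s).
In general v(n) = 3ⁿ · v(0). At n = 4: v(0) = v(4) / 3^4 = 81 / 81 = 1.

v(0) = 1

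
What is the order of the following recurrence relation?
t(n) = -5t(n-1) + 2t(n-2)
The order is the largest lag k for which t(n-k) appears. Here the deepest term is t(n-2), so the order is 2.

Order 2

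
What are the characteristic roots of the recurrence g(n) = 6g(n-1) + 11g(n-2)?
Substitute g(n) = rⁿ and divide through by rⁿ⁻²: r² - 6r - 11 = 0
Discriminant: 6² + 4·11 = 80, not a perfect square, so by the quadratic formula r = (6 ± √80)/2.
General solution: g(n) = A·r₁ⁿ + B·r₂ⁿ where r₁,r₂ = (6 ± √80)/2

Characteristic: r² - 6r - 11 = 0, Roots: r = (6 ± √80)/2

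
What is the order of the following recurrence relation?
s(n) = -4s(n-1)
The order is the largest lag k for which s(n-k) appears. Here the deepest term is s(n-1), so the order is 1.

Order 1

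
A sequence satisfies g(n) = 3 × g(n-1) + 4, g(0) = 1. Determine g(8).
Computing step by step:
g(0) = 1
g(1) = 3 × 1 + 4 = 7
g(2) = 3 × 7 + 4 = 25
g(3) = 3 × 25 + 4 = 79
g(4) = 3 × 79 + 4 = 241
g(5) = 3 × 241 + 4 = 727
g(6) = 3 × 727 + 4 = 2185
g(7) = 3 × 2185 + 4 = 6559
g(8) = 3 × 6559 + 4 = 19681

19681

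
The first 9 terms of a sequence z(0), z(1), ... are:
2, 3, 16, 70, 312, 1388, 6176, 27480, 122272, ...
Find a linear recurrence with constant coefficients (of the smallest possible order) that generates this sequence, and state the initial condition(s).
Look for the lowest-order linear relation among consecutive terms.
Observation: z(n) - 4·z(n-1) - (2)·z(n-2) = 0 holds for the shown terms, and no order-1 relation z(n) = α·z(n-1) + β fits.
Check at n=3: 4·16 + (2)·3 = 70. ✓

z(n) = 4z(n-1) + 2z(n-2), z(0) = 2, z(1) = 3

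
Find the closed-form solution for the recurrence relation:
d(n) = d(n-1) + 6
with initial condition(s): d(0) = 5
Recurrence: d(n) = d(n-1) + 6, initial: d(0) = 5.
Each step adds 6, so d(n) = d(0) + 6n = 6n + 5.

d(n) = 6n + 5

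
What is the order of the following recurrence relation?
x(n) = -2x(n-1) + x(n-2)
The order is the largest lag k for which x(n-k) appears. Here the deepest term is x(n-2), so the order is 2.

Order 2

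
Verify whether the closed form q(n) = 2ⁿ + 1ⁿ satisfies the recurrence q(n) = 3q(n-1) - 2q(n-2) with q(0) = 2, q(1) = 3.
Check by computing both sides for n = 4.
From the recurrence with q(0) = 2, q(1) = 3:
  q(0) = 2, q(1) = 3, q(2) = 5, q(3) = 9, q(4) = 17
  so the recurrence gives q(4) = 17.
From the proposed closed form q(n) = 2ⁿ + 1ⁿ:
  q(4) = 17.
Both sides give 17 at n = 4, and the initial condition(s) match, so the closed form is consistent.

Yes, the closed form is correct.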